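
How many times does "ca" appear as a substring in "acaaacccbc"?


Searching for "ca" in "acaaacccbc"
Scanning each position:
  Position 0: "ac" => no
  Position 1: "ca" => MATCH
  Position 2: "aa" => no
  Position 3: "aa" => no
  Position 4: "ac" => no
  Position 5: "cc" => no
  Position 6: "cc" => no
  Position 7: "cb" => no
  Position 8: "bc" => no
Total occurrences: 1

1


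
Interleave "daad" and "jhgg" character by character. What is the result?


Interleaving "daad" and "jhgg":
  Position 0: 'd' from first, 'j' from second => "dj"
  Position 1: 'a' from first, 'h' from second => "ah"
  Position 2: 'a' from first, 'g' from second => "ag"
  Position 3: 'd' from first, 'g' from second => "dg"
Result: djahagdg

djahagdg


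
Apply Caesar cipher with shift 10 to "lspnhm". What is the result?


Caesar cipher: shift "lspnhm" by 10
  'l' (pos 11) + 10 = pos 21 = 'v'
  's' (pos 18) + 10 = pos 2 = 'c'
  'p' (pos 15) + 10 = pos 25 = 'z'
  'n' (pos 13) + 10 = pos 23 = 'x'
  'h' (pos 7) + 10 = pos 17 = 'r'
  'm' (pos 12) + 10 = pos 22 = 'w'
Result: vczxrw

vczxrw


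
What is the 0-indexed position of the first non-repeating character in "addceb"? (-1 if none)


Input: addceb
Character frequencies:
  'a': 1
  'b': 1
  'c': 1
  'd': 2
  'e': 1
Scanning left to right for freq == 1:
  Position 0 ('a'): unique! => answer = 0

0


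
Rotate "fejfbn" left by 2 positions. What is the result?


Input: "fejfbn", rotate left by 2
First 2 characters: "fe"
Remaining characters: "jfbn"
Concatenate remaining + first: "jfbn" + "fe" = "jfbnfe"

jfbnfe


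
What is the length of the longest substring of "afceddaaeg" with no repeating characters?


Input: "afceddaaeg"
Sliding window (track last position of each char):
  Position 0 ('a'): window [0,0] length 1 -- new best
  Position 1 ('f'): window [0,1] length 2 -- new best
  Position 2 ('c'): window [0,2] length 3 -- new best
  Position 3 ('e'): window [0,3] length 4 -- new best
  Position 4 ('d'): window [0,4] length 5 -- new best
  Position 5 ('d'): repeat (last at 4), move window start to 5
  Position 5 ('d'): window [5,5] length 1
  Position 6 ('a'): window [5,6] length 2
  Position 7 ('a'): repeat (last at 6), move window start to 7
  Position 7 ('a'): window [7,7] length 1
  Position 8 ('e'): window [7,8] length 2
  Position 9 ('g'): window [7,9] length 3
Longest substring with no repeats: "afced" with length 5

5


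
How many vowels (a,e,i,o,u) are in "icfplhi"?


Input: icfplhi
Checking each character:
  'i' at position 0: vowel (running total: 1)
  'c' at position 1: consonant
  'f' at position 2: consonant
  'p' at position 3: consonant
  'l' at position 4: consonant
  'h' at position 5: consonant
  'i' at position 6: vowel (running total: 2)
Total vowels: 2

2


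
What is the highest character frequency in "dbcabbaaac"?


Input: dbcabbaaac
Character counts:
  'a': 4
  'b': 3
  'c': 2
  'd': 1
Maximum frequency: 4

4


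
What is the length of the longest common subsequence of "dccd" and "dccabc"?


LCS of "dccd" and "dccabc"
DP table:
           d    c    c    a    b    c
      0    0    0    0    0    0    0
  d   0    1    1    1    1    1    1
  c   0    1    2    2    2    2    2
  c   0    1    2    3    3    3    3
  d   0    1    2    3    3    3    3
LCS length = dp[4][6] = 3

3


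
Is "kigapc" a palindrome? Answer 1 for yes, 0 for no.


Input: kigapc
Reversed: cpagik
  Compare pos 0 ('k') with pos 5 ('c'): MISMATCH
  Compare pos 1 ('i') with pos 4 ('p'): MISMATCH
  Compare pos 2 ('g') with pos 3 ('a'): MISMATCH
Result: not a palindrome

0


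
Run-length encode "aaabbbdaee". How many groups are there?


Input: aaabbbdaee
Scanning for consecutive runs:
  Group 1: 'a' x 3 (positions 0-2)
  Group 2: 'b' x 3 (positions 3-5)
  Group 3: 'd' x 1 (positions 6-6)
  Group 4: 'a' x 1 (positions 7-7)
  Group 5: 'e' x 2 (positions 8-9)
Total groups: 5

5


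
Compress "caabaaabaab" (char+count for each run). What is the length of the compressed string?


Input: caabaaabaab
Runs:
  'c' x 1 => "c1"
  'a' x 2 => "a2"
  'b' x 1 => "b1"
  'a' x 3 => "a3"
  'b' x 1 => "b1"
  'a' x 2 => "a2"
  'b' x 1 => "b1"
Compressed: "c1a2b1a3b1a2b1"
Compressed length: 14

14


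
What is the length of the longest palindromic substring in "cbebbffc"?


Input: "cbebbffc"
Checking substrings for palindromes:
  [1:4] "beb" (len 3) => palindrome
  [3:5] "bb" (len 2) => palindrome
  [5:7] "ff" (len 2) => palindrome
Longest palindromic substring: "beb" with length 3

3


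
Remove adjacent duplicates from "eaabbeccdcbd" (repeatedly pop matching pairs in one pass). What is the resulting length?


Input: eaabbeccdcbd
Stack-based adjacent duplicate removal:
  Read 'e': push. Stack: e
  Read 'a': push. Stack: ea
  Read 'a': matches stack top 'a' => pop. Stack: e
  Read 'b': push. Stack: eb
  Read 'b': matches stack top 'b' => pop. Stack: e
  Read 'e': matches stack top 'e' => pop. Stack: (empty)
  Read 'c': push. Stack: c
  Read 'c': matches stack top 'c' => pop. Stack: (empty)
  Read 'd': push. Stack: d
  Read 'c': push. Stack: dc
  Read 'b': push. Stack: dcb
  Read 'd': push. Stack: dcbd
Final stack: "dcbd" (length 4)

4


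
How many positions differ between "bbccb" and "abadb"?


Comparing "bbccb" and "abadb" position by position:
  Position 0: 'b' vs 'a' => DIFFER
  Position 1: 'b' vs 'b' => same
  Position 2: 'c' vs 'a' => DIFFER
  Position 3: 'c' vs 'd' => DIFFER
  Position 4: 'b' vs 'b' => same
Positions that differ: 3

3


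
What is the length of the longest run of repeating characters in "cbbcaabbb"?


Input: "cbbcaabbb"
Scanning for longest run:
  Position 1 ('b'): new char, reset run to 1
  Position 2 ('b'): continues run of 'b', length=2
  Position 3 ('c'): new char, reset run to 1
  Position 4 ('a'): new char, reset run to 1
  Position 5 ('a'): continues run of 'a', length=2
  Position 6 ('b'): new char, reset run to 1
  Position 7 ('b'): continues run of 'b', length=2
  Position 8 ('b'): continues run of 'b', length=3
Longest run: 'b' with length 3

3


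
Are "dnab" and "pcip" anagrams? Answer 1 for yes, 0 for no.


Strings: "dnab", "pcip"
Sorted first:  abdn
Sorted second: cipp
Differ at position 0: 'a' vs 'c' => not anagrams

0


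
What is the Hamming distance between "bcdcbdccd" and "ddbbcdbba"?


Comparing "bcdcbdccd" and "ddbbcdbba" position by position:
  Position 0: 'b' vs 'd' => differ
  Position 1: 'c' vs 'd' => differ
  Position 2: 'd' vs 'b' => differ
  Position 3: 'c' vs 'b' => differ
  Position 4: 'b' vs 'c' => differ
  Position 5: 'd' vs 'd' => same
  Position 6: 'c' vs 'b' => differ
  Position 7: 'c' vs 'b' => differ
  Position 8: 'd' vs 'a' => differ
Total differences (Hamming distance): 8

8


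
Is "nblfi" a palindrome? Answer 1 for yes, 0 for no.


Input: nblfi
Reversed: iflbn
  Compare pos 0 ('n') with pos 4 ('i'): MISMATCH
  Compare pos 1 ('b') with pos 3 ('f'): MISMATCH
Result: not a palindrome

0


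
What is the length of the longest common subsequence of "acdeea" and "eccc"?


LCS of "acdeea" and "eccc"
DP table:
           e    c    c    c
      0    0    0    0    0
  a   0    0    0    0    0
  c   0    0    1    1    1
  d   0    0    1    1    1
  e   0    1    1    1    1
  e   0    1    1    1    1
  a   0    1    1    1    1
LCS length = dp[6][4] = 1

1


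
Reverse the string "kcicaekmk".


Input: kcicaekmk
Reading characters right to left:
  Position 8: 'k'
  Position 7: 'm'
  Position 6: 'k'
  Position 5: 'e'
  Position 4: 'a'
  Position 3: 'c'
  Position 2: 'i'
  Position 1: 'c'
  Position 0: 'k'
Reversed: kmkeacick

kmkeacick


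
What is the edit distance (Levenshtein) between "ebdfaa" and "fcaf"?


Computing edit distance: "ebdfaa" -> "fcaf"
DP table:
           f    c    a    f
      0    1    2    3    4
  e   1    1    2    3    4
  b   2    2    2    3    4
  d   3    3    3    3    4
  f   4    3    4    4    3
  a   5    4    4    4    4
  a   6    5    5    4    5
Edit distance = dp[6][4] = 5

5


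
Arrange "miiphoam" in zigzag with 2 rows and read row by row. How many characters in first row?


Zigzag "miiphoam" into 2 rows:
Placing characters:
  'm' => row 0
  'i' => row 1
  'i' => row 0
  'p' => row 1
  'h' => row 0
  'o' => row 1
  'a' => row 0
  'm' => row 1
Rows:
  Row 0: "miha"
  Row 1: "ipom"
First row length: 4

4


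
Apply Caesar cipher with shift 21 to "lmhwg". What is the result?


Caesar cipher: shift "lmhwg" by 21
  'l' (pos 11) + 21 = pos 6 = 'g'
  'm' (pos 12) + 21 = pos 7 = 'h'
  'h' (pos 7) + 21 = pos 2 = 'c'
  'w' (pos 22) + 21 = pos 17 = 'r'
  'g' (pos 6) + 21 = pos 1 = 'b'
Result: ghcrb

ghcrb


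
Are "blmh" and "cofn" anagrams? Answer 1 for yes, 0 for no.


Strings: "blmh", "cofn"
Sorted first:  bhlm
Sorted second: cfno
Differ at position 0: 'b' vs 'c' => not anagrams

0


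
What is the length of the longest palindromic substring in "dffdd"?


Input: "dffdd"
Checking substrings for palindromes:
  [0:4] "dffd" (len 4) => palindrome
  [1:3] "ff" (len 2) => palindrome
  [3:5] "dd" (len 2) => palindrome
Longest palindromic substring: "dffd" with length 4

4


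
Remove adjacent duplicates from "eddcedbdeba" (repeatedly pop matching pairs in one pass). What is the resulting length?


Input: eddcedbdeba
Stack-based adjacent duplicate removal:
  Read 'e': push. Stack: e
  Read 'd': push. Stack: ed
  Read 'd': matches stack top 'd' => pop. Stack: e
  Read 'c': push. Stack: ec
  Read 'e': push. Stack: ece
  Read 'd': push. Stack: eced
  Read 'b': push. Stack: ecedb
  Read 'd': push. Stack: ecedbd
  Read 'e': push. Stack: ecedbde
  Read 'b': push. Stack: ecedbdeb
  Read 'a': push. Stack: ecedbdeba
Final stack: "ecedbdeba" (length 9)

9


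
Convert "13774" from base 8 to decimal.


Input: "13774" in base 8
Positional expansion:
  Digit '1' (value 1) x 8^4 = 4096
  Digit '3' (value 3) x 8^3 = 1536
  Digit '7' (value 7) x 8^2 = 448
  Digit '7' (value 7) x 8^1 = 56
  Digit '4' (value 4) x 8^0 = 4
Sum = 6140

6140


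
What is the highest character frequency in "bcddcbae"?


Input: bcddcbae
Character counts:
  'a': 1
  'b': 2
  'c': 2
  'd': 2
  'e': 1
Maximum frequency: 2

2


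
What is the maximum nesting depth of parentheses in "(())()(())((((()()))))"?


Input: "(())()(())((((()()))))"
Tracking depth:
  Position 0 '(': depth becomes 1
  Position 1 '(': depth becomes 2
  Position 2 ')': depth becomes 1
  Position 3 ')': depth becomes 0
  Position 4 '(': depth becomes 1
  Position 5 ')': depth becomes 0
  Position 6 '(': depth becomes 1
  Position 7 '(': depth becomes 2
  Position 8 ')': depth becomes 1
  Position 9 ')': depth becomes 0
  Position 10 '(': depth becomes 1
  Position 11 '(': depth becomes 2
  Position 12 '(': depth becomes 3
  Position 13 '(': depth becomes 4
  Position 14 '(': depth becomes 5
  Position 15 ')': depth becomes 4
  Position 16 '(': depth becomes 5
  Position 17 ')': depth becomes 4
  Position 18 ')': depth becomes 3
  Position 19 ')': depth becomes 2
  Position 20 ')': depth becomes 1
  Position 21 ')': depth becomes 0
Maximum depth reached: 5

5


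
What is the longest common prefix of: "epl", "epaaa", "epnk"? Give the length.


Words: epl, epaaa, epnk
  Position 0: all 'e' => match
  Position 1: all 'p' => match
  Position 2: ('l', 'a', 'n') => mismatch, stop
LCP = "ep" (length 2)

2


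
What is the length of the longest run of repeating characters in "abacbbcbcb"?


Input: "abacbbcbcb"
Scanning for longest run:
  Position 1 ('b'): new char, reset run to 1
  Position 2 ('a'): new char, reset run to 1
  Position 3 ('c'): new char, reset run to 1
  Position 4 ('b'): new char, reset run to 1
  Position 5 ('b'): continues run of 'b', length=2
  Position 6 ('c'): new char, reset run to 1
  Position 7 ('b'): new char, reset run to 1
  Position 8 ('c'): new char, reset run to 1
  Position 9 ('b'): new char, reset run to 1
Longest run: 'b' with length 2

2


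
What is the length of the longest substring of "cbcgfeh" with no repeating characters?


Input: "cbcgfeh"
Sliding window (track last position of each char):
  Position 0 ('c'): window [0,0] length 1 -- new best
  Position 1 ('b'): window [0,1] length 2 -- new best
  Position 2 ('c'): repeat (last at 0), move window start to 1
  Position 2 ('c'): window [1,2] length 2
  Position 3 ('g'): window [1,3] length 3 -- new best
  Position 4 ('f'): window [1,4] length 4 -- new best
  Position 5 ('e'): window [1,5] length 5 -- new best
  Position 6 ('h'): window [1,6] length 6 -- new best
Longest substring with no repeats: "bcgfeh" with length 6

6


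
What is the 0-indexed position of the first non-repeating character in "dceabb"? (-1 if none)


Input: dceabb
Character frequencies:
  'a': 1
  'b': 2
  'c': 1
  'd': 1
  'e': 1
Scanning left to right for freq == 1:
  Position 0 ('d'): unique! => answer = 0

0


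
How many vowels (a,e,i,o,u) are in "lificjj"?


Input: lificjj
Checking each character:
  'l' at position 0: consonant
  'i' at position 1: vowel (running total: 1)
  'f' at position 2: consonant
  'i' at position 3: vowel (running total: 2)
  'c' at position 4: consonant
  'j' at position 5: consonant
  'j' at position 6: consonant
Total vowels: 2

2


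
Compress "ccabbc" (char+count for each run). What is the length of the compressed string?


Input: ccabbc
Runs:
  'c' x 2 => "c2"
  'a' x 1 => "a1"
  'b' x 2 => "b2"
  'c' x 1 => "c1"
Compressed: "c2a1b2c1"
Compressed length: 8

8


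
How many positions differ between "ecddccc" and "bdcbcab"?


Comparing "ecddccc" and "bdcbcab" position by position:
  Position 0: 'e' vs 'b' => DIFFER
  Position 1: 'c' vs 'd' => DIFFER
  Position 2: 'd' vs 'c' => DIFFER
  Position 3: 'd' vs 'b' => DIFFER
  Position 4: 'c' vs 'c' => same
  Position 5: 'c' vs 'a' => DIFFER
  Position 6: 'c' vs 'b' => DIFFER
Positions that differ: 6

6


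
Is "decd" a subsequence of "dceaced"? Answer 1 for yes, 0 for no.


Check if "decd" is a subsequence of "dceaced"
Greedy scan:
  Position 0 ('d'): matches sub[0] = 'd'
  Position 1 ('c'): no match needed
  Position 2 ('e'): matches sub[1] = 'e'
  Position 3 ('a'): no match needed
  Position 4 ('c'): matches sub[2] = 'c'
  Position 5 ('e'): no match needed
  Position 6 ('d'): matches sub[3] = 'd'
All 4 characters matched => is a subsequence

1


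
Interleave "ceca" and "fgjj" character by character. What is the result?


Interleaving "ceca" and "fgjj":
  Position 0: 'c' from first, 'f' from second => "cf"
  Position 1: 'e' from first, 'g' from second => "eg"
  Position 2: 'c' from first, 'j' from second => "cj"
  Position 3: 'a' from first, 'j' from second => "aj"
Result: cfegcjaj

cfegcjaj


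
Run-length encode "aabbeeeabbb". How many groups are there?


Input: aabbeeeabbb
Scanning for consecutive runs:
  Group 1: 'a' x 2 (positions 0-1)
  Group 2: 'b' x 2 (positions 2-3)
  Group 3: 'e' x 3 (positions 4-6)
  Group 4: 'a' x 1 (positions 7-7)
  Group 5: 'b' x 3 (positions 8-10)
Total groups: 5

5


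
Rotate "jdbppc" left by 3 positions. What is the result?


Input: "jdbppc", rotate left by 3
First 3 characters: "jdb"
Remaining characters: "ppc"
Concatenate remaining + first: "ppc" + "jdb" = "ppcjdb"

ppcjdb


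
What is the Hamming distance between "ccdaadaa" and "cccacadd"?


Comparing "ccdaadaa" and "cccacadd" position by position:
  Position 0: 'c' vs 'c' => same
  Position 1: 'c' vs 'c' => same
  Position 2: 'd' vs 'c' => differ
  Position 3: 'a' vs 'a' => same
  Position 4: 'a' vs 'c' => differ
  Position 5: 'd' vs 'a' => differ
  Position 6: 'a' vs 'd' => differ
  Position 7: 'a' vs 'd' => differ
Total differences (Hamming distance): 5

5


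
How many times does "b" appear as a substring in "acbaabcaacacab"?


Searching for "b" in "acbaabcaacacab"
Scanning each position:
  Position 0: "a" => no
  Position 1: "c" => no
  Position 2: "b" => MATCH
  Position 3: "a" => no
  Position 4: "a" => no
  Position 5: "b" => MATCH
  Position 6: "c" => no
  Position 7: "a" => no
  Position 8: "a" => no
  Position 9: "c" => no
  Position 10: "a" => no
  Position 11: "c" => no
  Position 12: "a" => no
  Position 13: "b" => MATCH
Total occurrences: 3

3


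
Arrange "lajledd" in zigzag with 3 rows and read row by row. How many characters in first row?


Zigzag "lajledd" into 3 rows:
Placing characters:
  'l' => row 0
  'a' => row 1
  'j' => row 2
  'l' => row 1
  'e' => row 0
  'd' => row 1
  'd' => row 2
Rows:
  Row 0: "le"
  Row 1: "ald"
  Row 2: "jd"
First row length: 2

2


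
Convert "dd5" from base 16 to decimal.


Input: "dd5" in base 16
Positional expansion:
  Digit 'd' (value 13) x 16^2 = 3328
  Digit 'd' (value 13) x 16^1 = 208
  Digit '5' (value 5) x 16^0 = 5
Sum = 3541

3541


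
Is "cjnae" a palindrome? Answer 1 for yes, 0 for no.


Input: cjnae
Reversed: eanjc
  Compare pos 0 ('c') with pos 4 ('e'): MISMATCH
  Compare pos 1 ('j') with pos 3 ('a'): MISMATCH
Result: not a palindrome

0


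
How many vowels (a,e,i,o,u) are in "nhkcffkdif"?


Input: nhkcffkdif
Checking each character:
  'n' at position 0: consonant
  'h' at position 1: consonant
  'k' at position 2: consonant
  'c' at position 3: consonant
  'f' at position 4: consonant
  'f' at position 5: consonant
  'k' at position 6: consonant
  'd' at position 7: consonant
  'i' at position 8: vowel (running total: 1)
  'f' at position 9: consonant
Total vowels: 1

1


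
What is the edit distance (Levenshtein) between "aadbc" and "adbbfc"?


Computing edit distance: "aadbc" -> "adbbfc"
DP table:
           a    d    b    b    f    c
      0    1    2    3    4    5    6
  a   1    0    1    2    3    4    5
  a   2    1    1    2    3    4    5
  d   3    2    1    2    3    4    5
  b   4    3    2    1    2    3    4
  c   5    4    3    2    2    3    3
Edit distance = dp[5][6] = 3

3


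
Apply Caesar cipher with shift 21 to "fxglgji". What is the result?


Caesar cipher: shift "fxglgji" by 21
  'f' (pos 5) + 21 = pos 0 = 'a'
  'x' (pos 23) + 21 = pos 18 = 's'
  'g' (pos 6) + 21 = pos 1 = 'b'
  'l' (pos 11) + 21 = pos 6 = 'g'
  'g' (pos 6) + 21 = pos 1 = 'b'
  'j' (pos 9) + 21 = pos 4 = 'e'
  'i' (pos 8) + 21 = pos 3 = 'd'
Result: asbgbed

asbgbed


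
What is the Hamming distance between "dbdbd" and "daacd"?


Comparing "dbdbd" and "daacd" position by position:
  Position 0: 'd' vs 'd' => same
  Position 1: 'b' vs 'a' => differ
  Position 2: 'd' vs 'a' => differ
  Position 3: 'b' vs 'c' => differ
  Position 4: 'd' vs 'd' => same
Total differences (Hamming distance): 3

3


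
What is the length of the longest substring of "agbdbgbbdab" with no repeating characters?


Input: "agbdbgbbdab"
Sliding window (track last position of each char):
  Position 0 ('a'): window [0,0] length 1 -- new best
  Position 1 ('g'): window [0,1] length 2 -- new best
  Position 2 ('b'): window [0,2] length 3 -- new best
  Position 3 ('d'): window [0,3] length 4 -- new best
  Position 4 ('b'): repeat (last at 2), move window start to 3
  Position 4 ('b'): window [3,4] length 2
  Position 5 ('g'): window [3,5] length 3
  Position 6 ('b'): repeat (last at 4), move window start to 5
  Position 6 ('b'): window [5,6] length 2
  Position 7 ('b'): repeat (last at 6), move window start to 7
  Position 7 ('b'): window [7,7] length 1
  Position 8 ('d'): window [7,8] length 2
  Position 9 ('a'): window [7,9] length 3
  Position 10 ('b'): repeat (last at 7), move window start to 8
  Position 10 ('b'): window [8,10] length 3
Longest substring with no repeats: "agbd" with length 4

4


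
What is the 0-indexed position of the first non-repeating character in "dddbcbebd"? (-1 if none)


Input: dddbcbebd
Character frequencies:
  'b': 3
  'c': 1
  'd': 4
  'e': 1
Scanning left to right for freq == 1:
  Position 0 ('d'): freq=4, skip
  Position 1 ('d'): freq=4, skip
  Position 2 ('d'): freq=4, skip
  Position 3 ('b'): freq=3, skip
  Position 4 ('c'): unique! => answer = 4

4


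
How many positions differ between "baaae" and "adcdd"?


Comparing "baaae" and "adcdd" position by position:
  Position 0: 'b' vs 'a' => DIFFER
  Position 1: 'a' vs 'd' => DIFFER
  Position 2: 'a' vs 'c' => DIFFER
  Position 3: 'a' vs 'd' => DIFFER
  Position 4: 'e' vs 'd' => DIFFER
Positions that differ: 5

5


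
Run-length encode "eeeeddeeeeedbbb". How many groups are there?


Input: eeeeddeeeeedbbb
Scanning for consecutive runs:
  Group 1: 'e' x 4 (positions 0-3)
  Group 2: 'd' x 2 (positions 4-5)
  Group 3: 'e' x 5 (positions 6-10)
  Group 4: 'd' x 1 (positions 11-11)
  Group 5: 'b' x 3 (positions 12-14)
Total groups: 5

5


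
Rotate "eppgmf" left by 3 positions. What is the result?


Input: "eppgmf", rotate left by 3
First 3 characters: "epp"
Remaining characters: "gmf"
Concatenate remaining + first: "gmf" + "epp" = "gmfepp"

gmfepp


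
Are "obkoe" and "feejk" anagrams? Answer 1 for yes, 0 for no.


Strings: "obkoe", "feejk"
Sorted first:  bekoo
Sorted second: eefjk
Differ at position 0: 'b' vs 'e' => not anagrams

0


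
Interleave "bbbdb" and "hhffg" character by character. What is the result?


Interleaving "bbbdb" and "hhffg":
  Position 0: 'b' from first, 'h' from second => "bh"
  Position 1: 'b' from first, 'h' from second => "bh"
  Position 2: 'b' from first, 'f' from second => "bf"
  Position 3: 'd' from first, 'f' from second => "df"
  Position 4: 'b' from first, 'g' from second => "bg"
Result: bhbhbfdfbg

bhbhbfdfbg


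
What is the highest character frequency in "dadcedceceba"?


Input: dadcedceceba
Character counts:
  'a': 2
  'b': 1
  'c': 3
  'd': 3
  'e': 3
Maximum frequency: 3

3


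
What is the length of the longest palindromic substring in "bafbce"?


Input: "bafbce"
Checking substrings for palindromes:
  No multi-char palindromic substrings found
Longest palindromic substring: "b" with length 1

1


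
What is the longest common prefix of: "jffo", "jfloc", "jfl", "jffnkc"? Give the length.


Words: jffo, jfloc, jfl, jffnkc
  Position 0: all 'j' => match
  Position 1: all 'f' => match
  Position 2: ('f', 'l', 'l', 'f') => mismatch, stop
LCP = "jf" (length 2)

2


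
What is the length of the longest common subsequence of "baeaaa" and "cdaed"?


LCS of "baeaaa" and "cdaed"
DP table:
           c    d    a    e    d
      0    0    0    0    0    0
  b   0    0    0    0    0    0
  a   0    0    0    1    1    1
  e   0    0    0    1    2    2
  a   0    0    0    1    2    2
  a   0    0    0    1    2    2
  a   0    0    0    1    2    2
LCS length = dp[6][5] = 2

2


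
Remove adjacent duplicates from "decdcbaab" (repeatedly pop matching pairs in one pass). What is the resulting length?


Input: decdcbaab
Stack-based adjacent duplicate removal:
  Read 'd': push. Stack: d
  Read 'e': push. Stack: de
  Read 'c': push. Stack: dec
  Read 'd': push. Stack: decd
  Read 'c': push. Stack: decdc
  Read 'b': push. Stack: decdcb
  Read 'a': push. Stack: decdcba
  Read 'a': matches stack top 'a' => pop. Stack: decdcb
  Read 'b': matches stack top 'b' => pop. Stack: decdc
Final stack: "decdc" (length 5)

5


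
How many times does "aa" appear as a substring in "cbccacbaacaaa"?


Searching for "aa" in "cbccacbaacaaa"
Scanning each position:
  Position 0: "cb" => no
  Position 1: "bc" => no
  Position 2: "cc" => no
  Position 3: "ca" => no
  Position 4: "ac" => no
  Position 5: "cb" => no
  Position 6: "ba" => no
  Position 7: "aa" => MATCH
  Position 8: "ac" => no
  Position 9: "ca" => no
  Position 10: "aa" => MATCH
  Position 11: "aa" => MATCH
Total occurrences: 3

3


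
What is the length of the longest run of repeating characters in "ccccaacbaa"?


Input: "ccccaacbaa"
Scanning for longest run:
  Position 1 ('c'): continues run of 'c', length=2
  Position 2 ('c'): continues run of 'c', length=3
  Position 3 ('c'): continues run of 'c', length=4
  Position 4 ('a'): new char, reset run to 1
  Position 5 ('a'): continues run of 'a', length=2
  Position 6 ('c'): new char, reset run to 1
  Position 7 ('b'): new char, reset run to 1
  Position 8 ('a'): new char, reset run to 1
  Position 9 ('a'): continues run of 'a', length=2
Longest run: 'c' with length 4

4


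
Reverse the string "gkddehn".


Input: gkddehn
Reading characters right to left:
  Position 6: 'n'
  Position 5: 'h'
  Position 4: 'e'
  Position 3: 'd'
  Position 2: 'd'
  Position 1: 'k'
  Position 0: 'g'
Reversed: nheddkg

nheddkg


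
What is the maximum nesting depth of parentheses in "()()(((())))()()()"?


Input: "()()(((())))()()()"
Tracking depth:
  Position 0 '(': depth becomes 1
  Position 1 ')': depth becomes 0
  Position 2 '(': depth becomes 1
  Position 3 ')': depth becomes 0
  Position 4 '(': depth becomes 1
  Position 5 '(': depth becomes 2
  Position 6 '(': depth becomes 3
  Position 7 '(': depth becomes 4
  Position 8 ')': depth becomes 3
  Position 9 ')': depth becomes 2
  Position 10 ')': depth becomes 1
  Position 11 ')': depth becomes 0
  Position 12 '(': depth becomes 1
  Position 13 ')': depth becomes 0
  Position 14 '(': depth becomes 1
  Position 15 ')': depth becomes 0
  Position 16 '(': depth becomes 1
  Position 17 ')': depth becomes 0
Maximum depth reached: 4

4


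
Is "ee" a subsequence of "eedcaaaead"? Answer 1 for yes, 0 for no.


Check if "ee" is a subsequence of "eedcaaaead"
Greedy scan:
  Position 0 ('e'): matches sub[0] = 'e'
  Position 1 ('e'): matches sub[1] = 'e'
  Position 2 ('d'): no match needed
  Position 3 ('c'): no match needed
  Position 4 ('a'): no match needed
  Position 5 ('a'): no match needed
  Position 6 ('a'): no match needed
  Position 7 ('e'): no match needed
  Position 8 ('a'): no match needed
  Position 9 ('d'): no match needed
All 2 characters matched => is a subsequence

1


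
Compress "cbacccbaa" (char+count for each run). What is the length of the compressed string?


Input: cbacccbaa
Runs:
  'c' x 1 => "c1"
  'b' x 1 => "b1"
  'a' x 1 => "a1"
  'c' x 3 => "c3"
  'b' x 1 => "b1"
  'a' x 2 => "a2"
Compressed: "c1b1a1c3b1a2"
Compressed length: 12

12


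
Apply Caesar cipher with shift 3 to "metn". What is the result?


Caesar cipher: shift "metn" by 3
  'm' (pos 12) + 3 = pos 15 = 'p'
  'e' (pos 4) + 3 = pos 7 = 'h'
  't' (pos 19) + 3 = pos 22 = 'w'
  'n' (pos 13) + 3 = pos 16 = 'q'
Result: phwq

phwq


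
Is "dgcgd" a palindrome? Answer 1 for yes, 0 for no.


Input: dgcgd
Reversed: dgcgd
  Compare pos 0 ('d') with pos 4 ('d'): match
  Compare pos 1 ('g') with pos 3 ('g'): match
Result: palindrome

1


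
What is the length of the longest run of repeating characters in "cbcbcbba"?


Input: "cbcbcbba"
Scanning for longest run:
  Position 1 ('b'): new char, reset run to 1
  Position 2 ('c'): new char, reset run to 1
  Position 3 ('b'): new char, reset run to 1
  Position 4 ('c'): new char, reset run to 1
  Position 5 ('b'): new char, reset run to 1
  Position 6 ('b'): continues run of 'b', length=2
  Position 7 ('a'): new char, reset run to 1
Longest run: 'b' with length 2

2


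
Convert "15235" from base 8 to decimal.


Input: "15235" in base 8
Positional expansion:
  Digit '1' (value 1) x 8^4 = 4096
  Digit '5' (value 5) x 8^3 = 2560
  Digit '2' (value 2) x 8^2 = 128
  Digit '3' (value 3) x 8^1 = 24
  Digit '5' (value 5) x 8^0 = 5
Sum = 6813

6813


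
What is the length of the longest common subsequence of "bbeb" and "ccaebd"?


LCS of "bbeb" and "ccaebd"
DP table:
           c    c    a    e    b    d
      0    0    0    0    0    0    0
  b   0    0    0    0    0    1    1
  b   0    0    0    0    0    1    1
  e   0    0    0    0    1    1    1
  b   0    0    0    0    1    2    2
LCS length = dp[4][6] = 2

2


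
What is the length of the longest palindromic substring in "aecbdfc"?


Input: "aecbdfc"
Checking substrings for palindromes:
  No multi-char palindromic substrings found
Longest palindromic substring: "a" with length 1

1


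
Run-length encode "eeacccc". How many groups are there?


Input: eeacccc
Scanning for consecutive runs:
  Group 1: 'e' x 2 (positions 0-1)
  Group 2: 'a' x 1 (positions 2-2)
  Group 3: 'c' x 4 (positions 3-6)
Total groups: 3

3


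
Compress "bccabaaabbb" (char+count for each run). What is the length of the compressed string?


Input: bccabaaabbb
Runs:
  'b' x 1 => "b1"
  'c' x 2 => "c2"
  'a' x 1 => "a1"
  'b' x 1 => "b1"
  'a' x 3 => "a3"
  'b' x 3 => "b3"
Compressed: "b1c2a1b1a3b3"
Compressed length: 12

12


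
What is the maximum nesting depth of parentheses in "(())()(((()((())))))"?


Input: "(())()(((()((())))))"
Tracking depth:
  Position 0 '(': depth becomes 1
  Position 1 '(': depth becomes 2
  Position 2 ')': depth becomes 1
  Position 3 ')': depth becomes 0
  Position 4 '(': depth becomes 1
  Position 5 ')': depth becomes 0
  Position 6 '(': depth becomes 1
  Position 7 '(': depth becomes 2
  Position 8 '(': depth becomes 3
  Position 9 '(': depth becomes 4
  Position 10 ')': depth becomes 3
  Position 11 '(': depth becomes 4
  Position 12 '(': depth becomes 5
  Position 13 '(': depth becomes 6
  Position 14 ')': depth becomes 5
  Position 15 ')': depth becomes 4
  Position 16 ')': depth becomes 3
  Position 17 ')': depth becomes 2
  Position 18 ')': depth becomes 1
  Position 19 ')': depth becomes 0
Maximum depth reached: 6

6


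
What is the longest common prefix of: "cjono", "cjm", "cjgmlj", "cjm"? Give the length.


Words: cjono, cjm, cjgmlj, cjm
  Position 0: all 'c' => match
  Position 1: all 'j' => match
  Position 2: ('o', 'm', 'g', 'm') => mismatch, stop
LCP = "cj" (length 2)

2


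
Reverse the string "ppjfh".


Input: ppjfh
Reading characters right to left:
  Position 4: 'h'
  Position 3: 'f'
  Position 2: 'j'
  Position 1: 'p'
  Position 0: 'p'
Reversed: hfjpp

hfjpp


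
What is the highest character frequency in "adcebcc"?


Input: adcebcc
Character counts:
  'a': 1
  'b': 1
  'c': 3
  'd': 1
  'e': 1
Maximum frequency: 3

3


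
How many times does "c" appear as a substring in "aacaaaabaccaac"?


Searching for "c" in "aacaaaabaccaac"
Scanning each position:
  Position 0: "a" => no
  Position 1: "a" => no
  Position 2: "c" => MATCH
  Position 3: "a" => no
  Position 4: "a" => no
  Position 5: "a" => no
  Position 6: "a" => no
  Position 7: "b" => no
  Position 8: "a" => no
  Position 9: "c" => MATCH
  Position 10: "c" => MATCH
  Position 11: "a" => no
  Position 12: "a" => no
  Position 13: "c" => MATCH
Total occurrences: 4

4


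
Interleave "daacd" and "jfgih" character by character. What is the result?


Interleaving "daacd" and "jfgih":
  Position 0: 'd' from first, 'j' from second => "dj"
  Position 1: 'a' from first, 'f' from second => "af"
  Position 2: 'a' from first, 'g' from second => "ag"
  Position 3: 'c' from first, 'i' from second => "ci"
  Position 4: 'd' from first, 'h' from second => "dh"
Result: djafagcidh

djafagcidh


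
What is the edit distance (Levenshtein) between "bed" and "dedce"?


Computing edit distance: "bed" -> "dedce"
DP table:
           d    e    d    c    e
      0    1    2    3    4    5
  b   1    1    2    3    4    5
  e   2    2    1    2    3    4
  d   3    2    2    1    2    3
Edit distance = dp[3][5] = 3

3


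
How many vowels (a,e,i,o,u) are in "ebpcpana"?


Input: ebpcpana
Checking each character:
  'e' at position 0: vowel (running total: 1)
  'b' at position 1: consonant
  'p' at position 2: consonant
  'c' at position 3: consonant
  'p' at position 4: consonant
  'a' at position 5: vowel (running total: 2)
  'n' at position 6: consonant
  'a' at position 7: vowel (running total: 3)
Total vowels: 3

3


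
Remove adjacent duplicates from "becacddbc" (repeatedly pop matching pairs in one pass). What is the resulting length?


Input: becacddbc
Stack-based adjacent duplicate removal:
  Read 'b': push. Stack: b
  Read 'e': push. Stack: be
  Read 'c': push. Stack: bec
  Read 'a': push. Stack: beca
  Read 'c': push. Stack: becac
  Read 'd': push. Stack: becacd
  Read 'd': matches stack top 'd' => pop. Stack: becac
  Read 'b': push. Stack: becacb
  Read 'c': push. Stack: becacbc
Final stack: "becacbc" (length 7)

7


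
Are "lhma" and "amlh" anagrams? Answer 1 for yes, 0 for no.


Strings: "lhma", "amlh"
Sorted first:  ahlm
Sorted second: ahlm
Sorted forms match => anagrams

1


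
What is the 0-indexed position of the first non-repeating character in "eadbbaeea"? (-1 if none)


Input: eadbbaeea
Character frequencies:
  'a': 3
  'b': 2
  'd': 1
  'e': 3
Scanning left to right for freq == 1:
  Position 0 ('e'): freq=3, skip
  Position 1 ('a'): freq=3, skip
  Position 2 ('d'): unique! => answer = 2

2


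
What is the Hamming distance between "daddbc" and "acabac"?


Comparing "daddbc" and "acabac" position by position:
  Position 0: 'd' vs 'a' => differ
  Position 1: 'a' vs 'c' => differ
  Position 2: 'd' vs 'a' => differ
  Position 3: 'd' vs 'b' => differ
  Position 4: 'b' vs 'a' => differ
  Position 5: 'c' vs 'c' => same
Total differences (Hamming distance): 5

5


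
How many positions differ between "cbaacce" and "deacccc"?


Comparing "cbaacce" and "deacccc" position by position:
  Position 0: 'c' vs 'd' => DIFFER
  Position 1: 'b' vs 'e' => DIFFER
  Position 2: 'a' vs 'a' => same
  Position 3: 'a' vs 'c' => DIFFER
  Position 4: 'c' vs 'c' => same
  Position 5: 'c' vs 'c' => same
  Position 6: 'e' vs 'c' => DIFFER
Positions that differ: 4

4


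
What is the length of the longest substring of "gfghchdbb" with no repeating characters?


Input: "gfghchdbb"
Sliding window (track last position of each char):
  Position 0 ('g'): window [0,0] length 1 -- new best
  Position 1 ('f'): window [0,1] length 2 -- new best
  Position 2 ('g'): repeat (last at 0), move window start to 1
  Position 2 ('g'): window [1,2] length 2
  Position 3 ('h'): window [1,3] length 3 -- new best
  Position 4 ('c'): window [1,4] length 4 -- new best
  Position 5 ('h'): repeat (last at 3), move window start to 4
  Position 5 ('h'): window [4,5] length 2
  Position 6 ('d'): window [4,6] length 3
  Position 7 ('b'): window [4,7] length 4
  Position 8 ('b'): repeat (last at 7), move window start to 8
  Position 8 ('b'): window [8,8] length 1
Longest substring with no repeats: "fghc" with length 4

4


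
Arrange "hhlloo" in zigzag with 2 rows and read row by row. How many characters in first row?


Zigzag "hhlloo" into 2 rows:
Placing characters:
  'h' => row 0
  'h' => row 1
  'l' => row 0
  'l' => row 1
  'o' => row 0
  'o' => row 1
Rows:
  Row 0: "hlo"
  Row 1: "hlo"
First row length: 3

3


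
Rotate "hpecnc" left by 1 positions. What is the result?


Input: "hpecnc", rotate left by 1
First 1 characters: "h"
Remaining characters: "pecnc"
Concatenate remaining + first: "pecnc" + "h" = "pecnch"

pecnch


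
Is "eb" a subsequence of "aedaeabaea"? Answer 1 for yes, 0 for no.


Check if "eb" is a subsequence of "aedaeabaea"
Greedy scan:
  Position 0 ('a'): no match needed
  Position 1 ('e'): matches sub[0] = 'e'
  Position 2 ('d'): no match needed
  Position 3 ('a'): no match needed
  Position 4 ('e'): no match needed
  Position 5 ('a'): no match needed
  Position 6 ('b'): matches sub[1] = 'b'
  Position 7 ('a'): no match needed
  Position 8 ('e'): no match needed
  Position 9 ('a'): no match needed
All 2 characters matched => is a subsequence

1


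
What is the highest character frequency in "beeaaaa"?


Input: beeaaaa
Character counts:
  'a': 4
  'b': 1
  'e': 2
Maximum frequency: 4

4


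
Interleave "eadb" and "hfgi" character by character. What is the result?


Interleaving "eadb" and "hfgi":
  Position 0: 'e' from first, 'h' from second => "eh"
  Position 1: 'a' from first, 'f' from second => "af"
  Position 2: 'd' from first, 'g' from second => "dg"
  Position 3: 'b' from first, 'i' from second => "bi"
Result: ehafdgbi

ehafdgbi


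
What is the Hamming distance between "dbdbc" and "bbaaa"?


Comparing "dbdbc" and "bbaaa" position by position:
  Position 0: 'd' vs 'b' => differ
  Position 1: 'b' vs 'b' => same
  Position 2: 'd' vs 'a' => differ
  Position 3: 'b' vs 'a' => differ
  Position 4: 'c' vs 'a' => differ
Total differences (Hamming distance): 4

4


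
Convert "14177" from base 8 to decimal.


Input: "14177" in base 8
Positional expansion:
  Digit '1' (value 1) x 8^4 = 4096
  Digit '4' (value 4) x 8^3 = 2048
  Digit '1' (value 1) x 8^2 = 64
  Digit '7' (value 7) x 8^1 = 56
  Digit '7' (value 7) x 8^0 = 7
Sum = 6271

6271


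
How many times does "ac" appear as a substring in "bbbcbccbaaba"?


Searching for "ac" in "bbbcbccbaaba"
Scanning each position:
  Position 0: "bb" => no
  Position 1: "bb" => no
  Position 2: "bc" => no
  Position 3: "cb" => no
  Position 4: "bc" => no
  Position 5: "cc" => no
  Position 6: "cb" => no
  Position 7: "ba" => no
  Position 8: "aa" => no
  Position 9: "ab" => no
  Position 10: "ba" => no
Total occurrences: 0

0


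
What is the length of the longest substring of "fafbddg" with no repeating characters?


Input: "fafbddg"
Sliding window (track last position of each char):
  Position 0 ('f'): window [0,0] length 1 -- new best
  Position 1 ('a'): window [0,1] length 2 -- new best
  Position 2 ('f'): repeat (last at 0), move window start to 1
  Position 2 ('f'): window [1,2] length 2
  Position 3 ('b'): window [1,3] length 3 -- new best
  Position 4 ('d'): window [1,4] length 4 -- new best
  Position 5 ('d'): repeat (last at 4), move window start to 5
  Position 5 ('d'): window [5,5] length 1
  Position 6 ('g'): window [5,6] length 2
Longest substring with no repeats: "afbd" with length 4

4


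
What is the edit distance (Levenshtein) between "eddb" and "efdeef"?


Computing edit distance: "eddb" -> "efdeef"
DP table:
           e    f    d    e    e    f
      0    1    2    3    4    5    6
  e   1    0    1    2    3    4    5
  d   2    1    1    1    2    3    4
  d   3    2    2    1    2    3    4
  b   4    3    3    2    2    3    4
Edit distance = dp[4][6] = 4

4


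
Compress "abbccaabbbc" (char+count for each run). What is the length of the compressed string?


Input: abbccaabbbc
Runs:
  'a' x 1 => "a1"
  'b' x 2 => "b2"
  'c' x 2 => "c2"
  'a' x 2 => "a2"
  'b' x 3 => "b3"
  'c' x 1 => "c1"
Compressed: "a1b2c2a2b3c1"
Compressed length: 12

12


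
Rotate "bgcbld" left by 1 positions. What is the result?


Input: "bgcbld", rotate left by 1
First 1 characters: "b"
Remaining characters: "gcbld"
Concatenate remaining + first: "gcbld" + "b" = "gcbldb"

gcbldb


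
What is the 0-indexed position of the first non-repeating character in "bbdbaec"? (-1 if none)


Input: bbdbaec
Character frequencies:
  'a': 1
  'b': 3
  'c': 1
  'd': 1
  'e': 1
Scanning left to right for freq == 1:
  Position 0 ('b'): freq=3, skip
  Position 1 ('b'): freq=3, skip
  Position 2 ('d'): unique! => answer = 2

2


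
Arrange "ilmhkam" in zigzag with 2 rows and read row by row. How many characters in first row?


Zigzag "ilmhkam" into 2 rows:
Placing characters:
  'i' => row 0
  'l' => row 1
  'm' => row 0
  'h' => row 1
  'k' => row 0
  'a' => row 1
  'm' => row 0
Rows:
  Row 0: "imkm"
  Row 1: "lha"
First row length: 4

4


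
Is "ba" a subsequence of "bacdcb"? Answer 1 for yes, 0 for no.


Check if "ba" is a subsequence of "bacdcb"
Greedy scan:
  Position 0 ('b'): matches sub[0] = 'b'
  Position 1 ('a'): matches sub[1] = 'a'
  Position 2 ('c'): no match needed
  Position 3 ('d'): no match needed
  Position 4 ('c'): no match needed
  Position 5 ('b'): no match needed
All 2 characters matched => is a subsequence

1


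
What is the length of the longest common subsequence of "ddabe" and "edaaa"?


LCS of "ddabe" and "edaaa"
DP table:
           e    d    a    a    a
      0    0    0    0    0    0
  d   0    0    1    1    1    1
  d   0    0    1    1    1    1
  a   0    0    1    2    2    2
  b   0    0    1    2    2    2
  e   0    1    1    2    2    2
LCS length = dp[5][5] = 2

2


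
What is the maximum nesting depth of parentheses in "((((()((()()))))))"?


Input: "((((()((()()))))))"
Tracking depth:
  Position 0 '(': depth becomes 1
  Position 1 '(': depth becomes 2
  Position 2 '(': depth becomes 3
  Position 3 '(': depth becomes 4
  Position 4 '(': depth becomes 5
  Position 5 ')': depth becomes 4
  Position 6 '(': depth becomes 5
  Position 7 '(': depth becomes 6
  Position 8 '(': depth becomes 7
  Position 9 ')': depth becomes 6
  Position 10 '(': depth becomes 7
  Position 11 ')': depth becomes 6
  Position 12 ')': depth becomes 5
  Position 13 ')': depth becomes 4
  Position 14 ')': depth becomes 3
  Position 15 ')': depth becomes 2
  Position 16 ')': depth becomes 1
  Position 17 ')': depth becomes 0
Maximum depth reached: 7

7
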